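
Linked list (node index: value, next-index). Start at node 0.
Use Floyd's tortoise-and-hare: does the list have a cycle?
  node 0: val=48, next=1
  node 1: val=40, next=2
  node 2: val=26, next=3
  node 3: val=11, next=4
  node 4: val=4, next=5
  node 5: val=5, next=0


Floyd's tortoise (slow, +1) and hare (fast, +2):
  init: slow=0, fast=0
  step 1: slow=1, fast=2
  step 2: slow=2, fast=4
  step 3: slow=3, fast=0
  step 4: slow=4, fast=2
  step 5: slow=5, fast=4
  step 6: slow=0, fast=0
  slow == fast at node 0: cycle detected

Cycle: yes


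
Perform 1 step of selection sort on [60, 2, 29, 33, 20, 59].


Initial: [60, 2, 29, 33, 20, 59]
Step 1: min=2 at 1
  Swap: [2, 60, 29, 33, 20, 59]

After 1 step: [2, 60, 29, 33, 20, 59]


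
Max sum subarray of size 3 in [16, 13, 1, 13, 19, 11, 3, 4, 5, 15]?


[0:3]: 30
[1:4]: 27
[2:5]: 33
[3:6]: 43
[4:7]: 33
[5:8]: 18
[6:9]: 12
[7:10]: 24

Max: 43 at [3:6]


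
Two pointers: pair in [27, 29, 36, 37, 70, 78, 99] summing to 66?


lo=0(27)+hi=6(99)=126
lo=0(27)+hi=5(78)=105
lo=0(27)+hi=4(70)=97
lo=0(27)+hi=3(37)=64
lo=1(29)+hi=3(37)=66

Yes: 29+37=66


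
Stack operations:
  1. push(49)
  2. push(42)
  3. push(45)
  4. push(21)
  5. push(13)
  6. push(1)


push(49) -> [49]
push(42) -> [49, 42]
push(45) -> [49, 42, 45]
push(21) -> [49, 42, 45, 21]
push(13) -> [49, 42, 45, 21, 13]
push(1) -> [49, 42, 45, 21, 13, 1]

Final stack: [49, 42, 45, 21, 13, 1]


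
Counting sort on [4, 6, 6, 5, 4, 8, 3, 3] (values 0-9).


Input: [4, 6, 6, 5, 4, 8, 3, 3]
Counts: [0, 0, 0, 2, 2, 1, 2, 0, 1, 0]

Sorted: [3, 3, 4, 4, 5, 6, 6, 8]


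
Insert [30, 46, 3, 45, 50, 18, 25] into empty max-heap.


Insert 30: [30]
Insert 46: [46, 30]
Insert 3: [46, 30, 3]
Insert 45: [46, 45, 3, 30]
Insert 50: [50, 46, 3, 30, 45]
Insert 18: [50, 46, 18, 30, 45, 3]
Insert 25: [50, 46, 25, 30, 45, 3, 18]

Final heap: [50, 46, 25, 30, 45, 3, 18]


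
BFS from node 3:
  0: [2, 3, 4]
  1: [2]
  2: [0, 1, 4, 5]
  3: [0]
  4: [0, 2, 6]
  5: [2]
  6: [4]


Visit 3, enqueue [0]
Visit 0, enqueue [2, 4]
Visit 2, enqueue [1, 5]
Visit 4, enqueue [6]
Visit 1, enqueue []
Visit 5, enqueue []
Visit 6, enqueue []

BFS order: [3, 0, 2, 4, 1, 5, 6]


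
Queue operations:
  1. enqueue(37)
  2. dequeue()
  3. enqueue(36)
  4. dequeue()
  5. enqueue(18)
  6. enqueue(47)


enqueue(37) -> [37]
dequeue()->37, []
enqueue(36) -> [36]
dequeue()->36, []
enqueue(18) -> [18]
enqueue(47) -> [18, 47]

Final queue: [18, 47]


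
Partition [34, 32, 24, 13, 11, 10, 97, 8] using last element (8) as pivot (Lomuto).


Pivot: 8
Place pivot at 0: [8, 32, 24, 13, 11, 10, 97, 34]

Partitioned: [8, 32, 24, 13, 11, 10, 97, 34]


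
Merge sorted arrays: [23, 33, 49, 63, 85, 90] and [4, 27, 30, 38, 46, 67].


Take 4 from B
Take 23 from A
Take 27 from B
Take 30 from B
Take 33 from A
Take 38 from B
Take 46 from B
Take 49 from A
Take 63 from A
Take 67 from B

Merged: [4, 23, 27, 30, 33, 38, 46, 49, 63, 67, 85, 90]


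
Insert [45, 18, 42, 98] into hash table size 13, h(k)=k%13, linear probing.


Insert 45: h=6 -> slot 6
Insert 18: h=5 -> slot 5
Insert 42: h=3 -> slot 3
Insert 98: h=7 -> slot 7

Table: [None, None, None, 42, None, 18, 45, 98, None, None, None, None, None]


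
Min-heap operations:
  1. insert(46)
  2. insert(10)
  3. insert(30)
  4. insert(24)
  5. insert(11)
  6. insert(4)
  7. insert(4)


insert(46) -> [46]
insert(10) -> [10, 46]
insert(30) -> [10, 46, 30]
insert(24) -> [10, 24, 30, 46]
insert(11) -> [10, 11, 30, 46, 24]
insert(4) -> [4, 11, 10, 46, 24, 30]
insert(4) -> [4, 11, 4, 46, 24, 30, 10]

Final heap: [4, 11, 4, 46, 24, 30, 10]


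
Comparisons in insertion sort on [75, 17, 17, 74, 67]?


Algorithm: insertion sort
Input: [75, 17, 17, 74, 67]
Sorted: [17, 17, 67, 74, 75]

8


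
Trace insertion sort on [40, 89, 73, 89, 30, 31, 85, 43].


Initial: [40, 89, 73, 89, 30, 31, 85, 43]
Insert 89: [40, 89, 73, 89, 30, 31, 85, 43]
Insert 73: [40, 73, 89, 89, 30, 31, 85, 43]
Insert 89: [40, 73, 89, 89, 30, 31, 85, 43]
Insert 30: [30, 40, 73, 89, 89, 31, 85, 43]
Insert 31: [30, 31, 40, 73, 89, 89, 85, 43]
Insert 85: [30, 31, 40, 73, 85, 89, 89, 43]
Insert 43: [30, 31, 40, 43, 73, 85, 89, 89]

Sorted: [30, 31, 40, 43, 73, 85, 89, 89]


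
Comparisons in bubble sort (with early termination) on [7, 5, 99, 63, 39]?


Algorithm: bubble sort (with early termination)
Input: [7, 5, 99, 63, 39]
Sorted: [5, 7, 39, 63, 99]

9


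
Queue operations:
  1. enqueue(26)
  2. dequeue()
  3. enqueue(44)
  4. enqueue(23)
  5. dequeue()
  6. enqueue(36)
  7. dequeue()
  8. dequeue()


enqueue(26) -> [26]
dequeue()->26, []
enqueue(44) -> [44]
enqueue(23) -> [44, 23]
dequeue()->44, [23]
enqueue(36) -> [23, 36]
dequeue()->23, [36]
dequeue()->36, []

Final queue: []


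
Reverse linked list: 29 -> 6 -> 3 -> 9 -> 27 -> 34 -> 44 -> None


Step 1: curr=29, set curr.next=prev(None) | reversed so far: 29
Step 2: curr=6, set curr.next=prev(29) | reversed so far: 6 -> 29
Step 3: curr=3, set curr.next=prev(6) | reversed so far: 3 -> 6 -> 29
Step 4: curr=9, set curr.next=prev(3) | reversed so far: 9 -> 3 -> 6 -> 29
Step 5: curr=27, set curr.next=prev(9) | reversed so far: 27 -> 9 -> 3 -> 6 -> 29
Step 6: curr=34, set curr.next=prev(27) | reversed so far: 34 -> 27 -> 9 -> 3 -> 6 -> 29
Step 7: curr=44, set curr.next=prev(34) | reversed so far: 44 -> 34 -> 27 -> 9 -> 3 -> 6 -> 29

44 -> 34 -> 27 -> 9 -> 3 -> 6 -> 29 -> None


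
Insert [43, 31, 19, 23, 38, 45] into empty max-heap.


Insert 43: [43]
Insert 31: [43, 31]
Insert 19: [43, 31, 19]
Insert 23: [43, 31, 19, 23]
Insert 38: [43, 38, 19, 23, 31]
Insert 45: [45, 38, 43, 23, 31, 19]

Final heap: [45, 38, 43, 23, 31, 19]


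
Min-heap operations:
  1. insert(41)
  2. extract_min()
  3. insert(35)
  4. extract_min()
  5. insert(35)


insert(41) -> [41]
extract_min()->41, []
insert(35) -> [35]
extract_min()->35, []
insert(35) -> [35]

Final heap: [35]


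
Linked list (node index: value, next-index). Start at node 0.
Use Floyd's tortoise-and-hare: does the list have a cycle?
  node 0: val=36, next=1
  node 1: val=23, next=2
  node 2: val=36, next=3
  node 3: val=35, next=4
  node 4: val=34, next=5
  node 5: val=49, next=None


Floyd's tortoise (slow, +1) and hare (fast, +2):
  init: slow=0, fast=0
  step 1: slow=1, fast=2
  step 2: slow=2, fast=4
  step 3: fast 4->5->None, no cycle

Cycle: no


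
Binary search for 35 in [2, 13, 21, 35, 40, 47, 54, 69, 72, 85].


Step 1: lo=0, hi=9, mid=4, val=40
Step 2: lo=0, hi=3, mid=1, val=13
Step 3: lo=2, hi=3, mid=2, val=21
Step 4: lo=3, hi=3, mid=3, val=35

Found at index 3


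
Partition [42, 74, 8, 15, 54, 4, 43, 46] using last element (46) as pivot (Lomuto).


Pivot: 46
  42 <= 46: advance i (no swap)
  8 <= 46: swap -> [42, 8, 74, 15, 54, 4, 43, 46]
  15 <= 46: swap -> [42, 8, 15, 74, 54, 4, 43, 46]
  4 <= 46: swap -> [42, 8, 15, 4, 54, 74, 43, 46]
  43 <= 46: swap -> [42, 8, 15, 4, 43, 74, 54, 46]
Place pivot at 5: [42, 8, 15, 4, 43, 46, 54, 74]

Partitioned: [42, 8, 15, 4, 43, 46, 54, 74]


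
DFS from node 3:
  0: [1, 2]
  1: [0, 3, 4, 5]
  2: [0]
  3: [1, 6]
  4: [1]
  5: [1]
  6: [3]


Visit 3, push [6, 1]
Visit 1, push [5, 4, 0]
Visit 0, push [2]
Visit 2, push []
Visit 4, push []
Visit 5, push []
Visit 6, push []

DFS order: [3, 1, 0, 2, 4, 5, 6]


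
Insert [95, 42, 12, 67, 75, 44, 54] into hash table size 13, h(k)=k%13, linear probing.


Insert 95: h=4 -> slot 4
Insert 42: h=3 -> slot 3
Insert 12: h=12 -> slot 12
Insert 67: h=2 -> slot 2
Insert 75: h=10 -> slot 10
Insert 44: h=5 -> slot 5
Insert 54: h=2, 4 probes -> slot 6

Table: [None, None, 67, 42, 95, 44, 54, None, None, None, 75, None, 12]


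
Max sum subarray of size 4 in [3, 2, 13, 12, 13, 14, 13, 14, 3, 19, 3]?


[0:4]: 30
[1:5]: 40
[2:6]: 52
[3:7]: 52
[4:8]: 54
[5:9]: 44
[6:10]: 49
[7:11]: 39

Max: 54 at [4:8]


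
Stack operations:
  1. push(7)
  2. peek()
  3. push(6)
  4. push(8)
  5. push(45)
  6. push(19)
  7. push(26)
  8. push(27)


push(7) -> [7]
peek()->7
push(6) -> [7, 6]
push(8) -> [7, 6, 8]
push(45) -> [7, 6, 8, 45]
push(19) -> [7, 6, 8, 45, 19]
push(26) -> [7, 6, 8, 45, 19, 26]
push(27) -> [7, 6, 8, 45, 19, 26, 27]

Final stack: [7, 6, 8, 45, 19, 26, 27]


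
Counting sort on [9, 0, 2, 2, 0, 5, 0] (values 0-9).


Input: [9, 0, 2, 2, 0, 5, 0]
Counts: [3, 0, 2, 0, 0, 1, 0, 0, 0, 1]

Sorted: [0, 0, 0, 2, 2, 5, 9]


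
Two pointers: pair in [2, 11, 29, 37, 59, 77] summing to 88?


lo=0(2)+hi=5(77)=79
lo=1(11)+hi=5(77)=88

Yes: 11+77=88


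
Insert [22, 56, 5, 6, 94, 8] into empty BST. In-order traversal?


Insert 22: root
Insert 56: R from 22
Insert 5: L from 22
Insert 6: L from 22 -> R from 5
Insert 94: R from 22 -> R from 56
Insert 8: L from 22 -> R from 5 -> R from 6

In-order: [5, 6, 8, 22, 56, 94]


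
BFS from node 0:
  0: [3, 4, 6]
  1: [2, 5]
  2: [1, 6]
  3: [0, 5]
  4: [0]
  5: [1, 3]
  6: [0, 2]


Visit 0, enqueue [3, 4, 6]
Visit 3, enqueue [5]
Visit 4, enqueue []
Visit 6, enqueue [2]
Visit 5, enqueue [1]
Visit 2, enqueue []
Visit 1, enqueue []

BFS order: [0, 3, 4, 6, 5, 2, 1]


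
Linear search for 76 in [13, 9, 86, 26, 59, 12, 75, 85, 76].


i=0: 13!=76
i=1: 9!=76
i=2: 86!=76
i=3: 26!=76
i=4: 59!=76
i=5: 12!=76
i=6: 75!=76
i=7: 85!=76
i=8: 76==76 found!

Found at 8, 9 comps


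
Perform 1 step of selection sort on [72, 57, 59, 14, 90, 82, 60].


Initial: [72, 57, 59, 14, 90, 82, 60]
Step 1: min=14 at 3
  Swap: [14, 57, 59, 72, 90, 82, 60]

After 1 step: [14, 57, 59, 72, 90, 82, 60]


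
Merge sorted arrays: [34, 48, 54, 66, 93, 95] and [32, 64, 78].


Take 32 from B
Take 34 from A
Take 48 from A
Take 54 from A
Take 64 from B
Take 66 from A
Take 78 from B

Merged: [32, 34, 48, 54, 64, 66, 78, 93, 95]


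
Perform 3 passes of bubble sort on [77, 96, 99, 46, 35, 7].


Initial: [77, 96, 99, 46, 35, 7]
Pass 1: [77, 96, 46, 35, 7, 99] (3 swaps)
Pass 2: [77, 46, 35, 7, 96, 99] (3 swaps)
Pass 3: [46, 35, 7, 77, 96, 99] (3 swaps)

After 3 passes: [46, 35, 7, 77, 96, 99]


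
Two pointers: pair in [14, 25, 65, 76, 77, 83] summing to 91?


lo=0(14)+hi=5(83)=97
lo=0(14)+hi=4(77)=91

Yes: 14+77=91


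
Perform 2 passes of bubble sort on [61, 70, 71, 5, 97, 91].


Initial: [61, 70, 71, 5, 97, 91]
Pass 1: [61, 70, 5, 71, 91, 97] (2 swaps)
Pass 2: [61, 5, 70, 71, 91, 97] (1 swaps)

After 2 passes: [61, 5, 70, 71, 91, 97]


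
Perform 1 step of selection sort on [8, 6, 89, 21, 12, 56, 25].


Initial: [8, 6, 89, 21, 12, 56, 25]
Step 1: min=6 at 1
  Swap: [6, 8, 89, 21, 12, 56, 25]

After 1 step: [6, 8, 89, 21, 12, 56, 25]


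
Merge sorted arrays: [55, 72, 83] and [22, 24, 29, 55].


Take 22 from B
Take 24 from B
Take 29 from B
Take 55 from A
Take 55 from B

Merged: [22, 24, 29, 55, 55, 72, 83]


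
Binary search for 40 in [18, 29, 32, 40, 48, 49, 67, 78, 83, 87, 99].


Step 1: lo=0, hi=10, mid=5, val=49
Step 2: lo=0, hi=4, mid=2, val=32
Step 3: lo=3, hi=4, mid=3, val=40

Found at index 3


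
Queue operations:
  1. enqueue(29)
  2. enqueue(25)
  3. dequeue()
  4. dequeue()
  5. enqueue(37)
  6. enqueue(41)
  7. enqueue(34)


enqueue(29) -> [29]
enqueue(25) -> [29, 25]
dequeue()->29, [25]
dequeue()->25, []
enqueue(37) -> [37]
enqueue(41) -> [37, 41]
enqueue(34) -> [37, 41, 34]

Final queue: [37, 41, 34]


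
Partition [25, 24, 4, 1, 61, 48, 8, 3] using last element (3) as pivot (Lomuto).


Pivot: 3
  1 <= 3: swap -> [1, 24, 4, 25, 61, 48, 8, 3]
Place pivot at 1: [1, 3, 4, 25, 61, 48, 8, 24]

Partitioned: [1, 3, 4, 25, 61, 48, 8, 24]


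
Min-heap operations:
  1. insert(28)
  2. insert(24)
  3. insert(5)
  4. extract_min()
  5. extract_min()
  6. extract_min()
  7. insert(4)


insert(28) -> [28]
insert(24) -> [24, 28]
insert(5) -> [5, 28, 24]
extract_min()->5, [24, 28]
extract_min()->24, [28]
extract_min()->28, []
insert(4) -> [4]

Final heap: [4]


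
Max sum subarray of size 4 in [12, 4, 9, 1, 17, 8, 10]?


[0:4]: 26
[1:5]: 31
[2:6]: 35
[3:7]: 36

Max: 36 at [3:7]


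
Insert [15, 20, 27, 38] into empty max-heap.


Insert 15: [15]
Insert 20: [20, 15]
Insert 27: [27, 15, 20]
Insert 38: [38, 27, 20, 15]

Final heap: [38, 27, 20, 15]


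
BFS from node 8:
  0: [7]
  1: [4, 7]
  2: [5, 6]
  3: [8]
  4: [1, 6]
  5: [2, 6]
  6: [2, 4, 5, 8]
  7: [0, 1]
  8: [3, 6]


Visit 8, enqueue [3, 6]
Visit 3, enqueue []
Visit 6, enqueue [2, 4, 5]
Visit 2, enqueue []
Visit 4, enqueue [1]
Visit 5, enqueue []
Visit 1, enqueue [7]
Visit 7, enqueue [0]
Visit 0, enqueue []

BFS order: [8, 3, 6, 2, 4, 5, 1, 7, 0]


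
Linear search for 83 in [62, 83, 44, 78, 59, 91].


i=0: 62!=83
i=1: 83==83 found!

Found at 1, 2 comps


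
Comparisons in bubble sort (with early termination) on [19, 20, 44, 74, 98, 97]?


Algorithm: bubble sort (with early termination)
Input: [19, 20, 44, 74, 98, 97]
Sorted: [19, 20, 44, 74, 97, 98]

9


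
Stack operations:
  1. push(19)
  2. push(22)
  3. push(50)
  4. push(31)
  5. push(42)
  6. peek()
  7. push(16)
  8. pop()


push(19) -> [19]
push(22) -> [19, 22]
push(50) -> [19, 22, 50]
push(31) -> [19, 22, 50, 31]
push(42) -> [19, 22, 50, 31, 42]
peek()->42
push(16) -> [19, 22, 50, 31, 42, 16]
pop()->16, [19, 22, 50, 31, 42]

Final stack: [19, 22, 50, 31, 42]


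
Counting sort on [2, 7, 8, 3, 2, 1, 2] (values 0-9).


Input: [2, 7, 8, 3, 2, 1, 2]
Counts: [0, 1, 3, 1, 0, 0, 0, 1, 1, 0]

Sorted: [1, 2, 2, 2, 3, 7, 8]


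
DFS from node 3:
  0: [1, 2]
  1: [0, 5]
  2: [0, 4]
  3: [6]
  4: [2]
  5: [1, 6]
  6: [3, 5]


Visit 3, push [6]
Visit 6, push [5]
Visit 5, push [1]
Visit 1, push [0]
Visit 0, push [2]
Visit 2, push [4]
Visit 4, push []

DFS order: [3, 6, 5, 1, 0, 2, 4]


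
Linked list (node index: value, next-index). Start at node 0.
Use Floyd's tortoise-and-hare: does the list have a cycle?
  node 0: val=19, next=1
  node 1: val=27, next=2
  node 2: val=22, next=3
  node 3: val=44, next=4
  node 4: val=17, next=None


Floyd's tortoise (slow, +1) and hare (fast, +2):
  init: slow=0, fast=0
  step 1: slow=1, fast=2
  step 2: slow=2, fast=4
  step 3: fast -> None, no cycle

Cycle: no


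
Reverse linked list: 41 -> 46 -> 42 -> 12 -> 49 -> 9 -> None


Step 1: curr=41, set curr.next=prev(None) | reversed so far: 41
Step 2: curr=46, set curr.next=prev(41) | reversed so far: 46 -> 41
Step 3: curr=42, set curr.next=prev(46) | reversed so far: 42 -> 46 -> 41
Step 4: curr=12, set curr.next=prev(42) | reversed so far: 12 -> 42 -> 46 -> 41
Step 5: curr=49, set curr.next=prev(12) | reversed so far: 49 -> 12 -> 42 -> 46 -> 41
Step 6: curr=9, set curr.next=prev(49) | reversed so far: 9 -> 49 -> 12 -> 42 -> 46 -> 41

9 -> 49 -> 12 -> 42 -> 46 -> 41 -> None


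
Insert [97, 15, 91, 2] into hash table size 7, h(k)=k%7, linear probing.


Insert 97: h=6 -> slot 6
Insert 15: h=1 -> slot 1
Insert 91: h=0 -> slot 0
Insert 2: h=2 -> slot 2

Table: [91, 15, 2, None, None, None, 97]


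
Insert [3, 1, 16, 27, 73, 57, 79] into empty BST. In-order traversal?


Insert 3: root
Insert 1: L from 3
Insert 16: R from 3
Insert 27: R from 3 -> R from 16
Insert 73: R from 3 -> R from 16 -> R from 27
Insert 57: R from 3 -> R from 16 -> R from 27 -> L from 73
Insert 79: R from 3 -> R from 16 -> R from 27 -> R from 73

In-order: [1, 3, 16, 27, 57, 73, 79]


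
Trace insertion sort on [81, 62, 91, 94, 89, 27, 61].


Initial: [81, 62, 91, 94, 89, 27, 61]
Insert 62: [62, 81, 91, 94, 89, 27, 61]
Insert 91: [62, 81, 91, 94, 89, 27, 61]
Insert 94: [62, 81, 91, 94, 89, 27, 61]
Insert 89: [62, 81, 89, 91, 94, 27, 61]
Insert 27: [27, 62, 81, 89, 91, 94, 61]
Insert 61: [27, 61, 62, 81, 89, 91, 94]

Sorted: [27, 61, 62, 81, 89, 91, 94]


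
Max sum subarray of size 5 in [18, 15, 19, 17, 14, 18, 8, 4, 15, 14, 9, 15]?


[0:5]: 83
[1:6]: 83
[2:7]: 76
[3:8]: 61
[4:9]: 59
[5:10]: 59
[6:11]: 50
[7:12]: 57

Max: 83 at [0:5]


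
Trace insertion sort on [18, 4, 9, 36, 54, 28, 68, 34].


Initial: [18, 4, 9, 36, 54, 28, 68, 34]
Insert 4: [4, 18, 9, 36, 54, 28, 68, 34]
Insert 9: [4, 9, 18, 36, 54, 28, 68, 34]
Insert 36: [4, 9, 18, 36, 54, 28, 68, 34]
Insert 54: [4, 9, 18, 36, 54, 28, 68, 34]
Insert 28: [4, 9, 18, 28, 36, 54, 68, 34]
Insert 68: [4, 9, 18, 28, 36, 54, 68, 34]
Insert 34: [4, 9, 18, 28, 34, 36, 54, 68]

Sorted: [4, 9, 18, 28, 34, 36, 54, 68]


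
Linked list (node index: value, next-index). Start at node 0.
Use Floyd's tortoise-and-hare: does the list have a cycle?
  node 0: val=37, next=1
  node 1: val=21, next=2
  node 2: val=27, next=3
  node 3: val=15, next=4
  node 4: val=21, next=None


Floyd's tortoise (slow, +1) and hare (fast, +2):
  init: slow=0, fast=0
  step 1: slow=1, fast=2
  step 2: slow=2, fast=4
  step 3: fast -> None, no cycle

Cycle: no


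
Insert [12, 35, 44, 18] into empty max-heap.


Insert 12: [12]
Insert 35: [35, 12]
Insert 44: [44, 12, 35]
Insert 18: [44, 18, 35, 12]

Final heap: [44, 18, 35, 12]


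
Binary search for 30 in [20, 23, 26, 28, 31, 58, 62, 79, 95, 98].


Step 1: lo=0, hi=9, mid=4, val=31
Step 2: lo=0, hi=3, mid=1, val=23
Step 3: lo=2, hi=3, mid=2, val=26
Step 4: lo=3, hi=3, mid=3, val=28

Not found


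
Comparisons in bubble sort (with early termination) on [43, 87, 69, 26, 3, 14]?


Algorithm: bubble sort (with early termination)
Input: [43, 87, 69, 26, 3, 14]
Sorted: [3, 14, 26, 43, 69, 87]

15


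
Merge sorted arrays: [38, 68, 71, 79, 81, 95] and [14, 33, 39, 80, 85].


Take 14 from B
Take 33 from B
Take 38 from A
Take 39 from B
Take 68 from A
Take 71 from A
Take 79 from A
Take 80 from B
Take 81 from A
Take 85 from B

Merged: [14, 33, 38, 39, 68, 71, 79, 80, 81, 85, 95]


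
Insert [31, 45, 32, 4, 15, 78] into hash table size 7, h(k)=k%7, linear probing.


Insert 31: h=3 -> slot 3
Insert 45: h=3, 1 probes -> slot 4
Insert 32: h=4, 1 probes -> slot 5
Insert 4: h=4, 2 probes -> slot 6
Insert 15: h=1 -> slot 1
Insert 78: h=1, 1 probes -> slot 2

Table: [None, 15, 78, 31, 45, 32, 4]


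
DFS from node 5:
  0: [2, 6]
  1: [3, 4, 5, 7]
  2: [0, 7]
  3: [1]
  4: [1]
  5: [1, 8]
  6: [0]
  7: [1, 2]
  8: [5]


Visit 5, push [8, 1]
Visit 1, push [7, 4, 3]
Visit 3, push []
Visit 4, push []
Visit 7, push [2]
Visit 2, push [0]
Visit 0, push [6]
Visit 6, push []
Visit 8, push []

DFS order: [5, 1, 3, 4, 7, 2, 0, 6, 8]


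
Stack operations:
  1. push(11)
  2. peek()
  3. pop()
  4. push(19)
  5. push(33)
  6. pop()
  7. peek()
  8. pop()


push(11) -> [11]
peek()->11
pop()->11, []
push(19) -> [19]
push(33) -> [19, 33]
pop()->33, [19]
peek()->19
pop()->19, []

Final stack: []


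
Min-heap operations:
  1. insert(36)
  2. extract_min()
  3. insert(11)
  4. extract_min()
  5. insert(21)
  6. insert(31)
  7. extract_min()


insert(36) -> [36]
extract_min()->36, []
insert(11) -> [11]
extract_min()->11, []
insert(21) -> [21]
insert(31) -> [21, 31]
extract_min()->21, [31]

Final heap: [31]


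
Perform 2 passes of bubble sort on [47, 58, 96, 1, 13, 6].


Initial: [47, 58, 96, 1, 13, 6]
Pass 1: [47, 58, 1, 13, 6, 96] (3 swaps)
Pass 2: [47, 1, 13, 6, 58, 96] (3 swaps)

After 2 passes: [47, 1, 13, 6, 58, 96]


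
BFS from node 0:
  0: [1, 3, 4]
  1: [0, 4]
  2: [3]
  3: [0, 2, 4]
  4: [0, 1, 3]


Visit 0, enqueue [1, 3, 4]
Visit 1, enqueue []
Visit 3, enqueue [2]
Visit 4, enqueue []
Visit 2, enqueue []

BFS order: [0, 1, 3, 4, 2]


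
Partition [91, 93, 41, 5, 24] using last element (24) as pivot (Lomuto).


Pivot: 24
  5 <= 24: swap -> [5, 93, 41, 91, 24]
Place pivot at 1: [5, 24, 41, 91, 93]

Partitioned: [5, 24, 41, 91, 93]


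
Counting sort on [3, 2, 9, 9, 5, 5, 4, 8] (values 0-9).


Input: [3, 2, 9, 9, 5, 5, 4, 8]
Counts: [0, 0, 1, 1, 1, 2, 0, 0, 1, 2]

Sorted: [2, 3, 4, 5, 5, 8, 9, 9]


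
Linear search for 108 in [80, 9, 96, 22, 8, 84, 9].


i=0: 80!=108
i=1: 9!=108
i=2: 96!=108
i=3: 22!=108
i=4: 8!=108
i=5: 84!=108
i=6: 9!=108

Not found, 7 comps


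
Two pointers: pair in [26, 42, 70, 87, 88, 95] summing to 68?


lo=0(26)+hi=5(95)=121
lo=0(26)+hi=4(88)=114
lo=0(26)+hi=3(87)=113
lo=0(26)+hi=2(70)=96
lo=0(26)+hi=1(42)=68

Yes: 26+42=68


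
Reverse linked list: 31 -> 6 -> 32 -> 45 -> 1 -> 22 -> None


Step 1: curr=31, set curr.next=prev(None) | reversed so far: 31
Step 2: curr=6, set curr.next=prev(31) | reversed so far: 6 -> 31
Step 3: curr=32, set curr.next=prev(6) | reversed so far: 32 -> 6 -> 31
Step 4: curr=45, set curr.next=prev(32) | reversed so far: 45 -> 32 -> 6 -> 31
Step 5: curr=1, set curr.next=prev(45) | reversed so far: 1 -> 45 -> 32 -> 6 -> 31
Step 6: curr=22, set curr.next=prev(1) | reversed so far: 22 -> 1 -> 45 -> 32 -> 6 -> 31

22 -> 1 -> 45 -> 32 -> 6 -> 31 -> None


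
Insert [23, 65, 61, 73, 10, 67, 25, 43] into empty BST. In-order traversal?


Insert 23: root
Insert 65: R from 23
Insert 61: R from 23 -> L from 65
Insert 73: R from 23 -> R from 65
Insert 10: L from 23
Insert 67: R from 23 -> R from 65 -> L from 73
Insert 25: R from 23 -> L from 65 -> L from 61
Insert 43: R from 23 -> L from 65 -> L from 61 -> R from 25

In-order: [10, 23, 25, 43, 61, 65, 67, 73]


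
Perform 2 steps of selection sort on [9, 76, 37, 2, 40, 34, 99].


Initial: [9, 76, 37, 2, 40, 34, 99]
Step 1: min=2 at 3
  Swap: [2, 76, 37, 9, 40, 34, 99]
Step 2: min=9 at 3
  Swap: [2, 9, 37, 76, 40, 34, 99]

After 2 steps: [2, 9, 37, 76, 40, 34, 99]


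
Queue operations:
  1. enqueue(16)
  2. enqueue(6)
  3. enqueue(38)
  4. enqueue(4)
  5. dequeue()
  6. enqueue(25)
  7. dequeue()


enqueue(16) -> [16]
enqueue(6) -> [16, 6]
enqueue(38) -> [16, 6, 38]
enqueue(4) -> [16, 6, 38, 4]
dequeue()->16, [6, 38, 4]
enqueue(25) -> [6, 38, 4, 25]
dequeue()->6, [38, 4, 25]

Final queue: [38, 4, 25]


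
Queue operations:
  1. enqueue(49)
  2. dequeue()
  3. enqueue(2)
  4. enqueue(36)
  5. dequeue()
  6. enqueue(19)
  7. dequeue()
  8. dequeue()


enqueue(49) -> [49]
dequeue()->49, []
enqueue(2) -> [2]
enqueue(36) -> [2, 36]
dequeue()->2, [36]
enqueue(19) -> [36, 19]
dequeue()->36, [19]
dequeue()->19, []

Final queue: []


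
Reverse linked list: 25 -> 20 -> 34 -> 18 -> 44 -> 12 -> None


Step 1: curr=25, set curr.next=prev(None) | reversed so far: 25
Step 2: curr=20, set curr.next=prev(25) | reversed so far: 20 -> 25
Step 3: curr=34, set curr.next=prev(20) | reversed so far: 34 -> 20 -> 25
Step 4: curr=18, set curr.next=prev(34) | reversed so far: 18 -> 34 -> 20 -> 25
Step 5: curr=44, set curr.next=prev(18) | reversed so far: 44 -> 18 -> 34 -> 20 -> 25
Step 6: curr=12, set curr.next=prev(44) | reversed so far: 12 -> 44 -> 18 -> 34 -> 20 -> 25

12 -> 44 -> 18 -> 34 -> 20 -> 25 -> None


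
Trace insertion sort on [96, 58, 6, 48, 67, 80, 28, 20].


Initial: [96, 58, 6, 48, 67, 80, 28, 20]
Insert 58: [58, 96, 6, 48, 67, 80, 28, 20]
Insert 6: [6, 58, 96, 48, 67, 80, 28, 20]
Insert 48: [6, 48, 58, 96, 67, 80, 28, 20]
Insert 67: [6, 48, 58, 67, 96, 80, 28, 20]
Insert 80: [6, 48, 58, 67, 80, 96, 28, 20]
Insert 28: [6, 28, 48, 58, 67, 80, 96, 20]
Insert 20: [6, 20, 28, 48, 58, 67, 80, 96]

Sorted: [6, 20, 28, 48, 58, 67, 80, 96]


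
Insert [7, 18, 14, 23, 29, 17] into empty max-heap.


Insert 7: [7]
Insert 18: [18, 7]
Insert 14: [18, 7, 14]
Insert 23: [23, 18, 14, 7]
Insert 29: [29, 23, 14, 7, 18]
Insert 17: [29, 23, 17, 7, 18, 14]

Final heap: [29, 23, 17, 7, 18, 14]


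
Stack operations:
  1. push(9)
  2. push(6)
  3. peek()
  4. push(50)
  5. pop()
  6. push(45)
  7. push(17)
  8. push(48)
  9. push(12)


push(9) -> [9]
push(6) -> [9, 6]
peek()->6
push(50) -> [9, 6, 50]
pop()->50, [9, 6]
push(45) -> [9, 6, 45]
push(17) -> [9, 6, 45, 17]
push(48) -> [9, 6, 45, 17, 48]
push(12) -> [9, 6, 45, 17, 48, 12]

Final stack: [9, 6, 45, 17, 48, 12]


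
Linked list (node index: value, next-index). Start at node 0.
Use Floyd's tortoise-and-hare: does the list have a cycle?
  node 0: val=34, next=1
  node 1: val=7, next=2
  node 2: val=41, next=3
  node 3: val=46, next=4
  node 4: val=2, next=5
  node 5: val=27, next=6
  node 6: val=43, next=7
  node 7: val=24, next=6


Floyd's tortoise (slow, +1) and hare (fast, +2):
  init: slow=0, fast=0
  step 1: slow=1, fast=2
  step 2: slow=2, fast=4
  step 3: slow=3, fast=6
  step 4: slow=4, fast=6
  step 5: slow=5, fast=6
  step 6: slow=6, fast=6
  slow == fast at node 6: cycle detected

Cycle: yes


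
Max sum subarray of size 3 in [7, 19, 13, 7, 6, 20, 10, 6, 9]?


[0:3]: 39
[1:4]: 39
[2:5]: 26
[3:6]: 33
[4:7]: 36
[5:8]: 36
[6:9]: 25

Max: 39 at [0:3]


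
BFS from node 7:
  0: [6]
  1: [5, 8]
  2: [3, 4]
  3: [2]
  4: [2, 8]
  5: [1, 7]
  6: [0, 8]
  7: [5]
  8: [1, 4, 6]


Visit 7, enqueue [5]
Visit 5, enqueue [1]
Visit 1, enqueue [8]
Visit 8, enqueue [4, 6]
Visit 4, enqueue [2]
Visit 6, enqueue [0]
Visit 2, enqueue [3]
Visit 0, enqueue []
Visit 3, enqueue []

BFS order: [7, 5, 1, 8, 4, 6, 2, 0, 3]


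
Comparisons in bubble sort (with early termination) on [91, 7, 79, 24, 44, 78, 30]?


Algorithm: bubble sort (with early termination)
Input: [91, 7, 79, 24, 44, 78, 30]
Sorted: [7, 24, 30, 44, 78, 79, 91]

20


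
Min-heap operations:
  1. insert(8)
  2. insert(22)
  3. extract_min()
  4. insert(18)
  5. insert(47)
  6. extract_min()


insert(8) -> [8]
insert(22) -> [8, 22]
extract_min()->8, [22]
insert(18) -> [18, 22]
insert(47) -> [18, 22, 47]
extract_min()->18, [22, 47]

Final heap: [22, 47]


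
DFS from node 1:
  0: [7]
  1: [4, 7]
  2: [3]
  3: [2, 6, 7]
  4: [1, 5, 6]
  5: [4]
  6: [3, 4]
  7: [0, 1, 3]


Visit 1, push [7, 4]
Visit 4, push [6, 5]
Visit 5, push []
Visit 6, push [3]
Visit 3, push [7, 2]
Visit 2, push []
Visit 7, push [0]
Visit 0, push []

DFS order: [1, 4, 5, 6, 3, 2, 7, 0]


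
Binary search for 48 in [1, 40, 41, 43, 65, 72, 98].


Step 1: lo=0, hi=6, mid=3, val=43
Step 2: lo=4, hi=6, mid=5, val=72
Step 3: lo=4, hi=4, mid=4, val=65

Not found


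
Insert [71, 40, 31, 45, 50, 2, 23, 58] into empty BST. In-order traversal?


Insert 71: root
Insert 40: L from 71
Insert 31: L from 71 -> L from 40
Insert 45: L from 71 -> R from 40
Insert 50: L from 71 -> R from 40 -> R from 45
Insert 2: L from 71 -> L from 40 -> L from 31
Insert 23: L from 71 -> L from 40 -> L from 31 -> R from 2
Insert 58: L from 71 -> R from 40 -> R from 45 -> R from 50

In-order: [2, 23, 31, 40, 45, 50, 58, 71]


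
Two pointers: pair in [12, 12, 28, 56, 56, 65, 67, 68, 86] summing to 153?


lo=0(12)+hi=8(86)=98
lo=1(12)+hi=8(86)=98
lo=2(28)+hi=8(86)=114
lo=3(56)+hi=8(86)=142
lo=4(56)+hi=8(86)=142
lo=5(65)+hi=8(86)=151
lo=6(67)+hi=8(86)=153

Yes: 67+86=153


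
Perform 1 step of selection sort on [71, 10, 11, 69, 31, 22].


Initial: [71, 10, 11, 69, 31, 22]
Step 1: min=10 at 1
  Swap: [10, 71, 11, 69, 31, 22]

After 1 step: [10, 71, 11, 69, 31, 22]


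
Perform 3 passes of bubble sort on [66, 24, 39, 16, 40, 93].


Initial: [66, 24, 39, 16, 40, 93]
Pass 1: [24, 39, 16, 40, 66, 93] (4 swaps)
Pass 2: [24, 16, 39, 40, 66, 93] (1 swaps)
Pass 3: [16, 24, 39, 40, 66, 93] (1 swaps)

After 3 passes: [16, 24, 39, 40, 66, 93]


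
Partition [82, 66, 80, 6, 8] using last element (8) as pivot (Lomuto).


Pivot: 8
  6 <= 8: swap -> [6, 66, 80, 82, 8]
Place pivot at 1: [6, 8, 80, 82, 66]

Partitioned: [6, 8, 80, 82, 66]


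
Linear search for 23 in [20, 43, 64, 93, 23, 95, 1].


i=0: 20!=23
i=1: 43!=23
i=2: 64!=23
i=3: 93!=23
i=4: 23==23 found!

Found at 4, 5 comps


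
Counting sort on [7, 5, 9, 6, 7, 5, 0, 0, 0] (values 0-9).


Input: [7, 5, 9, 6, 7, 5, 0, 0, 0]
Counts: [3, 0, 0, 0, 0, 2, 1, 2, 0, 1]

Sorted: [0, 0, 0, 5, 5, 6, 7, 7, 9]


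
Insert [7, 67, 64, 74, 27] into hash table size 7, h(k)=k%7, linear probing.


Insert 7: h=0 -> slot 0
Insert 67: h=4 -> slot 4
Insert 64: h=1 -> slot 1
Insert 74: h=4, 1 probes -> slot 5
Insert 27: h=6 -> slot 6

Table: [7, 64, None, None, 67, 74, 27]


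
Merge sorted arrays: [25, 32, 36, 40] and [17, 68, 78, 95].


Take 17 from B
Take 25 from A
Take 32 from A
Take 36 from A
Take 40 from A

Merged: [17, 25, 32, 36, 40, 68, 78, 95]


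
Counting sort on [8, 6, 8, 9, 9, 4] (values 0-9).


Input: [8, 6, 8, 9, 9, 4]
Counts: [0, 0, 0, 0, 1, 0, 1, 0, 2, 2]

Sorted: [4, 6, 8, 8, 9, 9]


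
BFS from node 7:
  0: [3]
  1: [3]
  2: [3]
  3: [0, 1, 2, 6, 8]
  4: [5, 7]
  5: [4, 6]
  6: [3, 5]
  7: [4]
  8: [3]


Visit 7, enqueue [4]
Visit 4, enqueue [5]
Visit 5, enqueue [6]
Visit 6, enqueue [3]
Visit 3, enqueue [0, 1, 2, 8]
Visit 0, enqueue []
Visit 1, enqueue []
Visit 2, enqueue []
Visit 8, enqueue []

BFS order: [7, 4, 5, 6, 3, 0, 1, 2, 8]


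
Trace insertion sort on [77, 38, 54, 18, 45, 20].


Initial: [77, 38, 54, 18, 45, 20]
Insert 38: [38, 77, 54, 18, 45, 20]
Insert 54: [38, 54, 77, 18, 45, 20]
Insert 18: [18, 38, 54, 77, 45, 20]
Insert 45: [18, 38, 45, 54, 77, 20]
Insert 20: [18, 20, 38, 45, 54, 77]

Sorted: [18, 20, 38, 45, 54, 77]


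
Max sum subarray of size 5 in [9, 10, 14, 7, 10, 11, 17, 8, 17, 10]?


[0:5]: 50
[1:6]: 52
[2:7]: 59
[3:8]: 53
[4:9]: 63
[5:10]: 63

Max: 63 at [4:9]


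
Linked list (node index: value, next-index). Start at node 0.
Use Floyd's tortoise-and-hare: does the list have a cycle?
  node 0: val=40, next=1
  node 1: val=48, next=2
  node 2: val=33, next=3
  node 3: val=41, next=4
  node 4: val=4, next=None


Floyd's tortoise (slow, +1) and hare (fast, +2):
  init: slow=0, fast=0
  step 1: slow=1, fast=2
  step 2: slow=2, fast=4
  step 3: fast -> None, no cycle

Cycle: no


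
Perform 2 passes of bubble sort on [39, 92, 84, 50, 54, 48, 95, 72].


Initial: [39, 92, 84, 50, 54, 48, 95, 72]
Pass 1: [39, 84, 50, 54, 48, 92, 72, 95] (5 swaps)
Pass 2: [39, 50, 54, 48, 84, 72, 92, 95] (4 swaps)

After 2 passes: [39, 50, 54, 48, 84, 72, 92, 95]


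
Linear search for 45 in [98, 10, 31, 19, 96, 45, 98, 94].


i=0: 98!=45
i=1: 10!=45
i=2: 31!=45
i=3: 19!=45
i=4: 96!=45
i=5: 45==45 found!

Found at 5, 6 comps


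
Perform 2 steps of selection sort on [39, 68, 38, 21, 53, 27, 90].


Initial: [39, 68, 38, 21, 53, 27, 90]
Step 1: min=21 at 3
  Swap: [21, 68, 38, 39, 53, 27, 90]
Step 2: min=27 at 5
  Swap: [21, 27, 38, 39, 53, 68, 90]

After 2 steps: [21, 27, 38, 39, 53, 68, 90]


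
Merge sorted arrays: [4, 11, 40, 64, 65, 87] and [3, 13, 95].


Take 3 from B
Take 4 from A
Take 11 from A
Take 13 from B
Take 40 from A
Take 64 from A
Take 65 from A
Take 87 from A

Merged: [3, 4, 11, 13, 40, 64, 65, 87, 95]


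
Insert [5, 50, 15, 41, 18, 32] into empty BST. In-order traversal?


Insert 5: root
Insert 50: R from 5
Insert 15: R from 5 -> L from 50
Insert 41: R from 5 -> L from 50 -> R from 15
Insert 18: R from 5 -> L from 50 -> R from 15 -> L from 41
Insert 32: R from 5 -> L from 50 -> R from 15 -> L from 41 -> R from 18

In-order: [5, 15, 18, 32, 41, 50]


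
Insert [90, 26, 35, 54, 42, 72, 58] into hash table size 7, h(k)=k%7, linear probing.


Insert 90: h=6 -> slot 6
Insert 26: h=5 -> slot 5
Insert 35: h=0 -> slot 0
Insert 54: h=5, 3 probes -> slot 1
Insert 42: h=0, 2 probes -> slot 2
Insert 72: h=2, 1 probes -> slot 3
Insert 58: h=2, 2 probes -> slot 4

Table: [35, 54, 42, 72, 58, 26, 90]


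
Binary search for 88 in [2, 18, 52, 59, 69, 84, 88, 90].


Step 1: lo=0, hi=7, mid=3, val=59
Step 2: lo=4, hi=7, mid=5, val=84
Step 3: lo=6, hi=7, mid=6, val=88

Found at index 6


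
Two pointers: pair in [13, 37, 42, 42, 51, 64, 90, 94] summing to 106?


lo=0(13)+hi=7(94)=107
lo=0(13)+hi=6(90)=103
lo=1(37)+hi=6(90)=127
lo=1(37)+hi=5(64)=101
lo=2(42)+hi=5(64)=106

Yes: 42+64=106


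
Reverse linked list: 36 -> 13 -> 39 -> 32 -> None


Step 1: curr=36, set curr.next=prev(None) | reversed so far: 36
Step 2: curr=13, set curr.next=prev(36) | reversed so far: 13 -> 36
Step 3: curr=39, set curr.next=prev(13) | reversed so far: 39 -> 13 -> 36
Step 4: curr=32, set curr.next=prev(39) | reversed so far: 32 -> 39 -> 13 -> 36

32 -> 39 -> 13 -> 36 -> None


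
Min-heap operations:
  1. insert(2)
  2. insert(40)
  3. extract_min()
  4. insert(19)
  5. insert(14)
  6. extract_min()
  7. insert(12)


insert(2) -> [2]
insert(40) -> [2, 40]
extract_min()->2, [40]
insert(19) -> [19, 40]
insert(14) -> [14, 40, 19]
extract_min()->14, [19, 40]
insert(12) -> [12, 40, 19]

Final heap: [12, 40, 19]


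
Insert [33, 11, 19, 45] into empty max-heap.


Insert 33: [33]
Insert 11: [33, 11]
Insert 19: [33, 11, 19]
Insert 45: [45, 33, 19, 11]

Final heap: [45, 33, 19, 11]


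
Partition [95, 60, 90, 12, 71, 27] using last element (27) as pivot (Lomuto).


Pivot: 27
  12 <= 27: swap -> [12, 60, 90, 95, 71, 27]
Place pivot at 1: [12, 27, 90, 95, 71, 60]

Partitioned: [12, 27, 90, 95, 71, 60]


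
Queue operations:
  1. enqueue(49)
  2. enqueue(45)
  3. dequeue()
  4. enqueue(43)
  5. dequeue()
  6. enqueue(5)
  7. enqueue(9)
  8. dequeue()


enqueue(49) -> [49]
enqueue(45) -> [49, 45]
dequeue()->49, [45]
enqueue(43) -> [45, 43]
dequeue()->45, [43]
enqueue(5) -> [43, 5]
enqueue(9) -> [43, 5, 9]
dequeue()->43, [5, 9]

Final queue: [5, 9]


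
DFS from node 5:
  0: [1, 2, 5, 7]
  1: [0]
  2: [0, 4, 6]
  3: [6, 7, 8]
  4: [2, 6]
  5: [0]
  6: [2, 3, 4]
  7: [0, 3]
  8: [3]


Visit 5, push [0]
Visit 0, push [7, 2, 1]
Visit 1, push []
Visit 2, push [6, 4]
Visit 4, push [6]
Visit 6, push [3]
Visit 3, push [8, 7]
Visit 7, push []
Visit 8, push []

DFS order: [5, 0, 1, 2, 4, 6, 3, 7, 8]


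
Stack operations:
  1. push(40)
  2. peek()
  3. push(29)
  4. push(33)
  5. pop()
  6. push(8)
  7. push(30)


push(40) -> [40]
peek()->40
push(29) -> [40, 29]
push(33) -> [40, 29, 33]
pop()->33, [40, 29]
push(8) -> [40, 29, 8]
push(30) -> [40, 29, 8, 30]

Final stack: [40, 29, 8, 30]


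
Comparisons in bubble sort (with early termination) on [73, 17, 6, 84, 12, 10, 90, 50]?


Algorithm: bubble sort (with early termination)
Input: [73, 17, 6, 84, 12, 10, 90, 50]
Sorted: [6, 10, 12, 17, 50, 73, 84, 90]

25


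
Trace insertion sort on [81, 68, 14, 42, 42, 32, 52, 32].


Initial: [81, 68, 14, 42, 42, 32, 52, 32]
Insert 68: [68, 81, 14, 42, 42, 32, 52, 32]
Insert 14: [14, 68, 81, 42, 42, 32, 52, 32]
Insert 42: [14, 42, 68, 81, 42, 32, 52, 32]
Insert 42: [14, 42, 42, 68, 81, 32, 52, 32]
Insert 32: [14, 32, 42, 42, 68, 81, 52, 32]
Insert 52: [14, 32, 42, 42, 52, 68, 81, 32]
Insert 32: [14, 32, 32, 42, 42, 52, 68, 81]

Sorted: [14, 32, 32, 42, 42, 52, 68, 81]


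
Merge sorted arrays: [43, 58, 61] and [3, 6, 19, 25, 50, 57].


Take 3 from B
Take 6 from B
Take 19 from B
Take 25 from B
Take 43 from A
Take 50 from B
Take 57 from B

Merged: [3, 6, 19, 25, 43, 50, 57, 58, 61]


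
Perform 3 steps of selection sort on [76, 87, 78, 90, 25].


Initial: [76, 87, 78, 90, 25]
Step 1: min=25 at 4
  Swap: [25, 87, 78, 90, 76]
Step 2: min=76 at 4
  Swap: [25, 76, 78, 90, 87]
Step 3: min=78 at 2
  Swap: [25, 76, 78, 90, 87]

After 3 steps: [25, 76, 78, 90, 87]


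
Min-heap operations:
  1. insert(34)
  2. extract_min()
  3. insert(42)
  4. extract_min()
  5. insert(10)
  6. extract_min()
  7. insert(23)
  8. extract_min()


insert(34) -> [34]
extract_min()->34, []
insert(42) -> [42]
extract_min()->42, []
insert(10) -> [10]
extract_min()->10, []
insert(23) -> [23]
extract_min()->23, []

Final heap: []


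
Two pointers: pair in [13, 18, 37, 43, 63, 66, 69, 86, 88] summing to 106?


lo=0(13)+hi=8(88)=101
lo=1(18)+hi=8(88)=106

Yes: 18+88=106


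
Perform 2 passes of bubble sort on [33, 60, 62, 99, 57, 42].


Initial: [33, 60, 62, 99, 57, 42]
Pass 1: [33, 60, 62, 57, 42, 99] (2 swaps)
Pass 2: [33, 60, 57, 42, 62, 99] (2 swaps)

After 2 passes: [33, 60, 57, 42, 62, 99]


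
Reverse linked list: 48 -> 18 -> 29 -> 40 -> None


Step 1: curr=48, set curr.next=prev(None) | reversed so far: 48
Step 2: curr=18, set curr.next=prev(48) | reversed so far: 18 -> 48
Step 3: curr=29, set curr.next=prev(18) | reversed so far: 29 -> 18 -> 48
Step 4: curr=40, set curr.next=prev(29) | reversed so far: 40 -> 29 -> 18 -> 48

40 -> 29 -> 18 -> 48 -> None


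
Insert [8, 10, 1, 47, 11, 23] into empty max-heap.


Insert 8: [8]
Insert 10: [10, 8]
Insert 1: [10, 8, 1]
Insert 47: [47, 10, 1, 8]
Insert 11: [47, 11, 1, 8, 10]
Insert 23: [47, 11, 23, 8, 10, 1]

Final heap: [47, 11, 23, 8, 10, 1]


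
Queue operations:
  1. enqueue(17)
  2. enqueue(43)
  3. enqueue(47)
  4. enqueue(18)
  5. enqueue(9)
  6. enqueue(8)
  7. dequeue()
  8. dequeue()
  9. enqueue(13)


enqueue(17) -> [17]
enqueue(43) -> [17, 43]
enqueue(47) -> [17, 43, 47]
enqueue(18) -> [17, 43, 47, 18]
enqueue(9) -> [17, 43, 47, 18, 9]
enqueue(8) -> [17, 43, 47, 18, 9, 8]
dequeue()->17, [43, 47, 18, 9, 8]
dequeue()->43, [47, 18, 9, 8]
enqueue(13) -> [47, 18, 9, 8, 13]

Final queue: [47, 18, 9, 8, 13]


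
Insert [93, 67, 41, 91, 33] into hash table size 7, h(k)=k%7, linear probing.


Insert 93: h=2 -> slot 2
Insert 67: h=4 -> slot 4
Insert 41: h=6 -> slot 6
Insert 91: h=0 -> slot 0
Insert 33: h=5 -> slot 5

Table: [91, None, 93, None, 67, 33, 41]


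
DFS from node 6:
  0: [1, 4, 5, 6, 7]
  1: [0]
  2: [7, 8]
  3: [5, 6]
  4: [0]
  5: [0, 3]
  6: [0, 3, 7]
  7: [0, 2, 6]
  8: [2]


Visit 6, push [7, 3, 0]
Visit 0, push [7, 5, 4, 1]
Visit 1, push []
Visit 4, push []
Visit 5, push [3]
Visit 3, push []
Visit 7, push [2]
Visit 2, push [8]
Visit 8, push []

DFS order: [6, 0, 1, 4, 5, 3, 7, 2, 8]


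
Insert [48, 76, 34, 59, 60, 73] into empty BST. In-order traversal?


Insert 48: root
Insert 76: R from 48
Insert 34: L from 48
Insert 59: R from 48 -> L from 76
Insert 60: R from 48 -> L from 76 -> R from 59
Insert 73: R from 48 -> L from 76 -> R from 59 -> R from 60

In-order: [34, 48, 59, 60, 73, 76]


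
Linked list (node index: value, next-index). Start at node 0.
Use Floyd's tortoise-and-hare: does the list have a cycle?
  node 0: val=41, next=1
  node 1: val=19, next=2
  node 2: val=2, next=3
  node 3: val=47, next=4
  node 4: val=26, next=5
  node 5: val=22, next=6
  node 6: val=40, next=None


Floyd's tortoise (slow, +1) and hare (fast, +2):
  init: slow=0, fast=0
  step 1: slow=1, fast=2
  step 2: slow=2, fast=4
  step 3: slow=3, fast=6
  step 4: fast -> None, no cycle

Cycle: no


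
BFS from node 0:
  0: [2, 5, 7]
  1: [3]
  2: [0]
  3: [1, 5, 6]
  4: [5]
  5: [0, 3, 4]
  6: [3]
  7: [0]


Visit 0, enqueue [2, 5, 7]
Visit 2, enqueue []
Visit 5, enqueue [3, 4]
Visit 7, enqueue []
Visit 3, enqueue [1, 6]
Visit 4, enqueue []
Visit 1, enqueue []
Visit 6, enqueue []

BFS order: [0, 2, 5, 7, 3, 4, 1, 6]


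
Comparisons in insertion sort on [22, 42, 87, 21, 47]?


Algorithm: insertion sort
Input: [22, 42, 87, 21, 47]
Sorted: [21, 22, 42, 47, 87]

7


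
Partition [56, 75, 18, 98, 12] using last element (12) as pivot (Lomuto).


Pivot: 12
Place pivot at 0: [12, 75, 18, 98, 56]

Partitioned: [12, 75, 18, 98, 56]


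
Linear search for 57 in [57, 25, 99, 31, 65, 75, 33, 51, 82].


i=0: 57==57 found!

Found at 0, 1 comps


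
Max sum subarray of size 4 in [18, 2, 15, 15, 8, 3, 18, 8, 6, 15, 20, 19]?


[0:4]: 50
[1:5]: 40
[2:6]: 41
[3:7]: 44
[4:8]: 37
[5:9]: 35
[6:10]: 47
[7:11]: 49
[8:12]: 60

Max: 60 at [8:12]


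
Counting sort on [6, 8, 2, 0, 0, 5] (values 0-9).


Input: [6, 8, 2, 0, 0, 5]
Counts: [2, 0, 1, 0, 0, 1, 1, 0, 1, 0]

Sorted: [0, 0, 2, 5, 6, 8]


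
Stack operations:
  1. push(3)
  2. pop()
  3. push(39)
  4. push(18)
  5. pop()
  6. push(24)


push(3) -> [3]
pop()->3, []
push(39) -> [39]
push(18) -> [39, 18]
pop()->18, [39]
push(24) -> [39, 24]

Final stack: [39, 24]


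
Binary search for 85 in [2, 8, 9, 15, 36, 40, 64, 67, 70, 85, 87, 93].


Step 1: lo=0, hi=11, mid=5, val=40
Step 2: lo=6, hi=11, mid=8, val=70
Step 3: lo=9, hi=11, mid=10, val=87
Step 4: lo=9, hi=9, mid=9, val=85

Found at index 9


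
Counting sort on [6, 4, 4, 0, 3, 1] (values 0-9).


Input: [6, 4, 4, 0, 3, 1]
Counts: [1, 1, 0, 1, 2, 0, 1, 0, 0, 0]

Sorted: [0, 1, 3, 4, 4, 6]


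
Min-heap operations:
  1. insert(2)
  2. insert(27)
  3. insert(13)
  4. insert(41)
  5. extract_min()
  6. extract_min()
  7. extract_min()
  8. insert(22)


insert(2) -> [2]
insert(27) -> [2, 27]
insert(13) -> [2, 27, 13]
insert(41) -> [2, 27, 13, 41]
extract_min()->2, [13, 27, 41]
extract_min()->13, [27, 41]
extract_min()->27, [41]
insert(22) -> [22, 41]

Final heap: [22, 41]
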